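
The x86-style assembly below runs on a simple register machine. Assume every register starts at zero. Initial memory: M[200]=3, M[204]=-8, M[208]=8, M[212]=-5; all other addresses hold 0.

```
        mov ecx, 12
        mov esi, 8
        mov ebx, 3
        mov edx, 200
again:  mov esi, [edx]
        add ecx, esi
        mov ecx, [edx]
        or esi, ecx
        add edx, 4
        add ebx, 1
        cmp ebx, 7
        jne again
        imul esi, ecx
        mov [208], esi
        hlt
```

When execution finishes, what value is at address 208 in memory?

25

ecx=12
esi=8
ebx=3
edx=200
esi=M[200]=3
ecx=12+3=15
ecx=M[200]=3
esi=3|3=3
edx=200+4=204
ebx=3+1=4
cmp ebx, 7  (cmp 4,7)
jne again: taken
esi=M[204]=-8
ecx=3+(-8)=-5
ecx=M[204]=-8
esi=(-8)|(-8)=-8
edx=204+4=208
ebx=4+1=5
cmp ebx, 7  (cmp 5,7)
jne again: taken
esi=M[208]=8
ecx=(-8)+8=0
ecx=M[208]=8
esi=8|8=8
edx=208+4=212
ebx=5+1=6
cmp ebx, 7  (cmp 6,7)
jne again: taken
esi=M[212]=-5
ecx=8+(-5)=3
ecx=M[212]=-5
esi=(-5)|(-5)=-5
edx=212+4=216
ebx=6+1=7
cmp ebx, 7  (cmp 7,7)
jne again: not taken
esi=(-5)*(-5)=25
mov [208], esi → M[208]=25
halt.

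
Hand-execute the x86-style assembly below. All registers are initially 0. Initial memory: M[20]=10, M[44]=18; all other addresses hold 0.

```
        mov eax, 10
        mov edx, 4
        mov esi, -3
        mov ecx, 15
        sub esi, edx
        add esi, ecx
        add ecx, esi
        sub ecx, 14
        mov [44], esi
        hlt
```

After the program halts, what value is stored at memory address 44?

8

eax=10
edx=4
esi=-3
ecx=15
esi=(-3)-4=-7
esi=(-7)+15=8
ecx=15+8=23
ecx=23-14=9
mov [44], esi → M[44]=8
halt.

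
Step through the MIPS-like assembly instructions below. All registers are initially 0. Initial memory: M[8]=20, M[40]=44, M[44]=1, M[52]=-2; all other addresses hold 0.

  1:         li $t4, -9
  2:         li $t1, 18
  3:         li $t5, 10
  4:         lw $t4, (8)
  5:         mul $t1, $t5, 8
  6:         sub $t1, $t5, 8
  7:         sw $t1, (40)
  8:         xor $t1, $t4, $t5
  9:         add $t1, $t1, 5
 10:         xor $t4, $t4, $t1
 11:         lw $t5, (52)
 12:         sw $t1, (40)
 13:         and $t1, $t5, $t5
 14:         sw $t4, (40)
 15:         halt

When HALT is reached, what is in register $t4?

55

li $t4, -9 → $t4=-9
li $t1, 18 → $t1=18
li $t5, 10 → $t5=10
lw $t4, (8) → $t4=M[8]=20
mul $t1, $t5, 8 → $t1=10*8=80
sub $t1, $t5, 8 → $t1=10-8=2
sw $t1, (40) → M[40]=2
xor $t1, $t4, $t5 → $t1=20^10=30
add $t1, $t1, 5 → $t1=30+5=35
xor $t4, $t4, $t1 → $t4=20^35=55
lw $t5, (52) → $t5=M[52]=-2
sw $t1, (40) → M[40]=35
and $t1, $t5, $t5 → $t1=(-2)&(-2)=-2
sw $t4, (40) → M[40]=55
halt.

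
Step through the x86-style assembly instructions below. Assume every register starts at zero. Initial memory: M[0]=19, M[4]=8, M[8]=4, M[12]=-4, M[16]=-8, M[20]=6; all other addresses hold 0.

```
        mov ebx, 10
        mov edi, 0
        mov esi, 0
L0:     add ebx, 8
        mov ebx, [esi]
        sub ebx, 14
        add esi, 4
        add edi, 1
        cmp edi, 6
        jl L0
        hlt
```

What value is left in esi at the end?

after mov ebx, 10: ebx=10
after mov edi, 0: edi=0
after mov esi, 0: esi=0
after add ebx, 8: ebx=10+8=18
after mov ebx, [esi]: ebx=M[0]=19
after sub ebx, 14: ebx=19-14=5
after add esi, 4: esi=0+4=4
after add edi, 1: edi=0+1=1
cmp edi, 6  (cmp 1,6)
jl L0: taken
after add ebx, 8: ebx=5+8=13
after mov ebx, [esi]: ebx=M[4]=8
after sub ebx, 14: ebx=8-14=-6
after add esi, 4: esi=4+4=8
after add edi, 1: edi=1+1=2
cmp edi, 6  (cmp 2,6)
jl L0: taken
after add ebx, 8: ebx=(-6)+8=2
after mov ebx, [esi]: ebx=M[8]=4
after sub ebx, 14: ebx=4-14=-10
after add esi, 4: esi=8+4=12
after add edi, 1: edi=2+1=3
cmp edi, 6  (cmp 3,6)
jl L0: taken
after add ebx, 8: ebx=(-10)+8=-2
after mov ebx, [esi]: ebx=M[12]=-4
after sub ebx, 14: ebx=(-4)-14=-18
after add esi, 4: esi=12+4=16
after add edi, 1: edi=3+1=4
cmp edi, 6  (cmp 4,6)
jl L0: taken
after add ebx, 8: ebx=(-18)+8=-10
after mov ebx, [esi]: ebx=M[16]=-8
after sub ebx, 14: ebx=(-8)-14=-22
after add esi, 4: esi=16+4=20
after add edi, 1: edi=4+1=5
cmp edi, 6  (cmp 5,6)
jl L0: taken
after add ebx, 8: ebx=(-22)+8=-14
after mov ebx, [esi]: ebx=M[20]=6
after sub ebx, 14: ebx=6-14=-8
after add esi, 4: esi=20+4=24
after add edi, 1: edi=5+1=6
cmp edi, 6  (cmp 6,6)
jl L0: not taken
halt.

24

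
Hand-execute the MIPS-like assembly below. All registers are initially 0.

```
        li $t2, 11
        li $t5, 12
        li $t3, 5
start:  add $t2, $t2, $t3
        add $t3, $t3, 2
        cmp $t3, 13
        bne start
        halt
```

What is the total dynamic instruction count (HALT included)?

20

li $t2, 11 → $t2=11
li $t5, 12 → $t5=12
li $t3, 5 → $t3=5
add $t2, $t2, $t3 → $t2=11+5=16
add $t3, $t3, 2 → $t3=5+2=7
cmp $t3, 13  (cmp 7,13)
bne start: taken
add $t2, $t2, $t3 → $t2=16+7=23
add $t3, $t3, 2 → $t3=7+2=9
cmp $t3, 13  (cmp 9,13)
bne start: taken
add $t2, $t2, $t3 → $t2=23+9=32
add $t3, $t3, 2 → $t3=9+2=11
cmp $t3, 13  (cmp 11,13)
bne start: taken
add $t2, $t2, $t3 → $t2=32+11=43
add $t3, $t3, 2 → $t3=11+2=13
cmp $t3, 13  (cmp 13,13)
bne start: not taken
halt.
Total executed instructions: 20.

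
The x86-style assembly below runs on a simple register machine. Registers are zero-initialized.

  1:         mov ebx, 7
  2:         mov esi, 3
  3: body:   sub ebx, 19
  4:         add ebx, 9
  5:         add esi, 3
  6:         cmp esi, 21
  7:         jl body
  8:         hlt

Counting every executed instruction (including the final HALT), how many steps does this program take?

ebx=7
esi=3
ebx=7-19=-12
ebx=(-12)+9=-3
esi=3+3=6
cmp esi, 21  (cmp 6,21)
jl body: taken
ebx=(-3)-19=-22
ebx=(-22)+9=-13
esi=6+3=9
cmp esi, 21  (cmp 9,21)
jl body: taken
ebx=(-13)-19=-32
ebx=(-32)+9=-23
esi=9+3=12
cmp esi, 21  (cmp 12,21)
jl body: taken
ebx=(-23)-19=-42
ebx=(-42)+9=-33
esi=12+3=15
cmp esi, 21  (cmp 15,21)
jl body: taken
ebx=(-33)-19=-52
ebx=(-52)+9=-43
esi=15+3=18
cmp esi, 21  (cmp 18,21)
jl body: taken
ebx=(-43)-19=-62
ebx=(-62)+9=-53
esi=18+3=21
cmp esi, 21  (cmp 21,21)
jl body: not taken
halt.
Total executed instructions: 33.

33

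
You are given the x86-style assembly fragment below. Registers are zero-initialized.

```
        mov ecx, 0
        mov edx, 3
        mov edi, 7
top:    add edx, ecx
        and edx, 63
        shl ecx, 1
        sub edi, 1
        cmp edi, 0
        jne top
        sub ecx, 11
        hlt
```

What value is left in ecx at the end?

after mov ecx, 0: ecx=0
after mov edx, 3: edx=3
after mov edi, 7: edi=7
after add edx, ecx: edx=3+0=3
after and edx, 63: edx=3&63=3
after shl ecx, 1: ecx=0<<1=0
after sub edi, 1: edi=7-1=6
cmp edi, 0  (cmp 6,0)
jne top: taken
after add edx, ecx: edx=3+0=3
after and edx, 63: edx=3&63=3
after shl ecx, 1: ecx=0<<1=0
after sub edi, 1: edi=6-1=5
cmp edi, 0  (cmp 5,0)
jne top: taken
after add edx, ecx: edx=3+0=3
after and edx, 63: edx=3&63=3
after shl ecx, 1: ecx=0<<1=0
after sub edi, 1: edi=5-1=4
cmp edi, 0  (cmp 4,0)
jne top: taken
after add edx, ecx: edx=3+0=3
after and edx, 63: edx=3&63=3
after shl ecx, 1: ecx=0<<1=0
after sub edi, 1: edi=4-1=3
cmp edi, 0  (cmp 3,0)
jne top: taken
after add edx, ecx: edx=3+0=3
after and edx, 63: edx=3&63=3
after shl ecx, 1: ecx=0<<1=0
after sub edi, 1: edi=3-1=2
cmp edi, 0  (cmp 2,0)
jne top: taken
after add edx, ecx: edx=3+0=3
after and edx, 63: edx=3&63=3
after shl ecx, 1: ecx=0<<1=0
after sub edi, 1: edi=2-1=1
cmp edi, 0  (cmp 1,0)
jne top: taken
after add edx, ecx: edx=3+0=3
after and edx, 63: edx=3&63=3
after shl ecx, 1: ecx=0<<1=0
after sub edi, 1: edi=1-1=0
cmp edi, 0  (cmp 0,0)
jne top: not taken
after sub ecx, 11: ecx=0-11=-11
halt.

-11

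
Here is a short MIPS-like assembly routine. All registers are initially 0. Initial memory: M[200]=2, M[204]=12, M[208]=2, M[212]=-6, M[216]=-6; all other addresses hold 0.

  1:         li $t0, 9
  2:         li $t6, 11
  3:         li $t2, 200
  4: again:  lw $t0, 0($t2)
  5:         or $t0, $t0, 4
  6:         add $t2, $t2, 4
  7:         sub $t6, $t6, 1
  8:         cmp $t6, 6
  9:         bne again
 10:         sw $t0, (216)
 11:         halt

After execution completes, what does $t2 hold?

$t0=9
$t6=11
$t2=200
$t0=M[200]=2
$t0=2|4=6
$t2=200+4=204
$t6=11-1=10
cmp $t6, 6  (cmp 10,6)
bne again: taken
$t0=M[204]=12
$t0=12|4=12
$t2=204+4=208
$t6=10-1=9
cmp $t6, 6  (cmp 9,6)
bne again: taken
$t0=M[208]=2
$t0=2|4=6
$t2=208+4=212
$t6=9-1=8
cmp $t6, 6  (cmp 8,6)
bne again: taken
$t0=M[212]=-6
$t0=(-6)|4=-2
$t2=212+4=216
$t6=8-1=7
cmp $t6, 6  (cmp 7,6)
bne again: taken
$t0=M[216]=-6
$t0=(-6)|4=-2
$t2=216+4=220
$t6=7-1=6
cmp $t6, 6  (cmp 6,6)
bne again: not taken
sw $t0, (216) → M[216]=-2
halt.

220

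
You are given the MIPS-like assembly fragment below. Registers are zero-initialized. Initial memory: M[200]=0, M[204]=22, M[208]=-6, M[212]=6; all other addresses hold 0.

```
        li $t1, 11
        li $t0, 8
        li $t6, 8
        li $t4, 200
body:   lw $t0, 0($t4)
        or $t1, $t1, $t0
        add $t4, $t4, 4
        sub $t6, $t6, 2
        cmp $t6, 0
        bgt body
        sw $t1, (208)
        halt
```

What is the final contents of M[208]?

$t1=11
$t0=8
$t6=8
$t4=200
$t0=M[200]=0
$t1=11|0=11
$t4=200+4=204
$t6=8-2=6
cmp $t6, 0  (cmp 6,0)
bgt body: taken
$t0=M[204]=22
$t1=11|22=31
$t4=204+4=208
$t6=6-2=4
cmp $t6, 0  (cmp 4,0)
bgt body: taken
$t0=M[208]=-6
$t1=31|(-6)=-1
$t4=208+4=212
$t6=4-2=2
cmp $t6, 0  (cmp 2,0)
bgt body: taken
$t0=M[212]=6
$t1=(-1)|6=-1
$t4=212+4=216
$t6=2-2=0
cmp $t6, 0  (cmp 0,0)
bgt body: not taken
sw $t1, (208) → M[208]=-1
halt.

-1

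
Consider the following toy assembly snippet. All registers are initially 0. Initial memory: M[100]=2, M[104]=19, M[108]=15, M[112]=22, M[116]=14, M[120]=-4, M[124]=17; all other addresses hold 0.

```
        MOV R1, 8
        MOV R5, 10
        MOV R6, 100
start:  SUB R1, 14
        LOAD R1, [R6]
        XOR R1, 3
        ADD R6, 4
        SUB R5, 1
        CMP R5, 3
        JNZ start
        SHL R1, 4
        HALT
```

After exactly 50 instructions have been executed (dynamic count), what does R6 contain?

MOV R1, 8 → R1=8
MOV R5, 10 → R5=10
MOV R6, 100 → R6=100
SUB R1, 14 → R1=8-14=-6
LOAD R1, [R6] → R1=M[100]=2
XOR R1, 3 → R1=2^3=1
ADD R6, 4 → R6=100+4=104
SUB R5, 1 → R5=10-1=9
CMP R5, 3  (cmp 9,3)
JNZ start: taken
SUB R1, 14 → R1=1-14=-13
LOAD R1, [R6] → R1=M[104]=19
XOR R1, 3 → R1=19^3=16
ADD R6, 4 → R6=104+4=108
SUB R5, 1 → R5=9-1=8
CMP R5, 3  (cmp 8,3)
JNZ start: taken
SUB R1, 14 → R1=16-14=2
LOAD R1, [R6] → R1=M[108]=15
XOR R1, 3 → R1=15^3=12
ADD R6, 4 → R6=108+4=112
SUB R5, 1 → R5=8-1=7
CMP R5, 3  (cmp 7,3)
JNZ start: taken
SUB R1, 14 → R1=12-14=-2
LOAD R1, [R6] → R1=M[112]=22
XOR R1, 3 → R1=22^3=21
ADD R6, 4 → R6=112+4=116
SUB R5, 1 → R5=7-1=6
CMP R5, 3  (cmp 6,3)
JNZ start: taken
SUB R1, 14 → R1=21-14=7
LOAD R1, [R6] → R1=M[116]=14
XOR R1, 3 → R1=14^3=13
ADD R6, 4 → R6=116+4=120
SUB R5, 1 → R5=6-1=5
CMP R5, 3  (cmp 5,3)
JNZ start: taken
SUB R1, 14 → R1=13-14=-1
LOAD R1, [R6] → R1=M[120]=-4
XOR R1, 3 → R1=(-4)^3=-1
ADD R6, 4 → R6=120+4=124
SUB R5, 1 → R5=5-1=4
CMP R5, 3  (cmp 4,3)
JNZ start: taken
SUB R1, 14 → R1=(-1)-14=-15
LOAD R1, [R6] → R1=M[124]=17
XOR R1, 3 → R1=17^3=18
ADD R6, 4 → R6=124+4=128
SUB R5, 1 → R5=4-1=3
After step 50: R6 = 128.

128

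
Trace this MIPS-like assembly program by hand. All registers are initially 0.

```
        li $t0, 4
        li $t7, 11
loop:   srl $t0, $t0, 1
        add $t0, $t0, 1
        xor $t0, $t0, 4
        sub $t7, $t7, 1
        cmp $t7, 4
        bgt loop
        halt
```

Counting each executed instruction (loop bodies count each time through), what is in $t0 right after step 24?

after li $t0, 4: $t0=4
after li $t7, 11: $t7=11
after srl $t0, $t0, 1: $t0=4>>1=2
after add $t0, $t0, 1: $t0=2+1=3
after xor $t0, $t0, 4: $t0=3^4=7
after sub $t7, $t7, 1: $t7=11-1=10
cmp $t7, 4  (cmp 10,4)
bgt loop: taken
after srl $t0, $t0, 1: $t0=7>>1=3
after add $t0, $t0, 1: $t0=3+1=4
after xor $t0, $t0, 4: $t0=4^4=0
after sub $t7, $t7, 1: $t7=10-1=9
cmp $t7, 4  (cmp 9,4)
bgt loop: taken
after srl $t0, $t0, 1: $t0=0>>1=0
after add $t0, $t0, 1: $t0=0+1=1
after xor $t0, $t0, 4: $t0=1^4=5
after sub $t7, $t7, 1: $t7=9-1=8
cmp $t7, 4  (cmp 8,4)
bgt loop: taken
after srl $t0, $t0, 1: $t0=5>>1=2
after add $t0, $t0, 1: $t0=2+1=3
after xor $t0, $t0, 4: $t0=3^4=7
after sub $t7, $t7, 1: $t7=8-1=7
After step 24: $t0 = 7.

7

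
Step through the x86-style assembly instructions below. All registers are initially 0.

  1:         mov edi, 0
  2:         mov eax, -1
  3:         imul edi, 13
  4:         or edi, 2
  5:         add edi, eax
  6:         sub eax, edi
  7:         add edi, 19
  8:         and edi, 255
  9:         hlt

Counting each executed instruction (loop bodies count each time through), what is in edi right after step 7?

20

edi=0
eax=-1
edi=0*13=0
edi=0|2=2
edi=2+(-1)=1
eax=(-1)-1=-2
edi=1+19=20
After step 7: edi = 20.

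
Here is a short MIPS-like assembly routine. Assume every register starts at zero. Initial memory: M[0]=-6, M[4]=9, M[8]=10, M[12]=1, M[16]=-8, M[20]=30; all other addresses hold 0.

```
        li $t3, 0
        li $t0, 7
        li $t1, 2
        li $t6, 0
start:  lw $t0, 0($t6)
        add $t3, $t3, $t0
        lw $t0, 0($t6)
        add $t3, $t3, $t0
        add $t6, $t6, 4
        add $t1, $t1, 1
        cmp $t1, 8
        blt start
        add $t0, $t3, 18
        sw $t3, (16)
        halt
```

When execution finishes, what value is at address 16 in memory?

72

li $t3, 0 → $t3=0
li $t0, 7 → $t0=7
li $t1, 2 → $t1=2
li $t6, 0 → $t6=0
lw $t0, 0($t6) → $t0=M[0]=-6
add $t3, $t3, $t0 → $t3=0+(-6)=-6
lw $t0, 0($t6) → $t0=M[0]=-6
add $t3, $t3, $t0 → $t3=(-6)+(-6)=-12
add $t6, $t6, 4 → $t6=0+4=4
add $t1, $t1, 1 → $t1=2+1=3
cmp $t1, 8  (cmp 3,8)
blt start: taken
lw $t0, 0($t6) → $t0=M[4]=9
add $t3, $t3, $t0 → $t3=(-12)+9=-3
lw $t0, 0($t6) → $t0=M[4]=9
add $t3, $t3, $t0 → $t3=(-3)+9=6
add $t6, $t6, 4 → $t6=4+4=8
add $t1, $t1, 1 → $t1=3+1=4
cmp $t1, 8  (cmp 4,8)
blt start: taken
lw $t0, 0($t6) → $t0=M[8]=10
add $t3, $t3, $t0 → $t3=6+10=16
lw $t0, 0($t6) → $t0=M[8]=10
add $t3, $t3, $t0 → $t3=16+10=26
add $t6, $t6, 4 → $t6=8+4=12
add $t1, $t1, 1 → $t1=4+1=5
cmp $t1, 8  (cmp 5,8)
blt start: taken
lw $t0, 0($t6) → $t0=M[12]=1
add $t3, $t3, $t0 → $t3=26+1=27
lw $t0, 0($t6) → $t0=M[12]=1
add $t3, $t3, $t0 → $t3=27+1=28
add $t6, $t6, 4 → $t6=12+4=16
add $t1, $t1, 1 → $t1=5+1=6
cmp $t1, 8  (cmp 6,8)
blt start: taken
lw $t0, 0($t6) → $t0=M[16]=-8
add $t3, $t3, $t0 → $t3=28+(-8)=20
lw $t0, 0($t6) → $t0=M[16]=-8
add $t3, $t3, $t0 → $t3=20+(-8)=12
add $t6, $t6, 4 → $t6=16+4=20
add $t1, $t1, 1 → $t1=6+1=7
cmp $t1, 8  (cmp 7,8)
blt start: taken
lw $t0, 0($t6) → $t0=M[20]=30
add $t3, $t3, $t0 → $t3=12+30=42
lw $t0, 0($t6) → $t0=M[20]=30
add $t3, $t3, $t0 → $t3=42+30=72
add $t6, $t6, 4 → $t6=20+4=24
add $t1, $t1, 1 → $t1=7+1=8
cmp $t1, 8  (cmp 8,8)
blt start: not taken
add $t0, $t3, 18 → $t0=72+18=90
sw $t3, (16) → M[16]=72
halt.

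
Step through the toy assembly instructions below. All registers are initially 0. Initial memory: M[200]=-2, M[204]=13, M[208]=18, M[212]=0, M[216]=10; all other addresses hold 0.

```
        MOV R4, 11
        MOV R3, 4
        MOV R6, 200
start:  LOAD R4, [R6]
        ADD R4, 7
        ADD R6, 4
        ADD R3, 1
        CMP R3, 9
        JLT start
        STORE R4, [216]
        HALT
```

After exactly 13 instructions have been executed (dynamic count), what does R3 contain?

6

after MOV R4, 11: R4=11
after MOV R3, 4: R3=4
after MOV R6, 200: R6=200
after LOAD R4, [R6]: R4=M[200]=-2
after ADD R4, 7: R4=(-2)+7=5
after ADD R6, 4: R6=200+4=204
after ADD R3, 1: R3=4+1=5
CMP R3, 9  (cmp 5,9)
JLT start: taken
after LOAD R4, [R6]: R4=M[204]=13
after ADD R4, 7: R4=13+7=20
after ADD R6, 4: R6=204+4=208
after ADD R3, 1: R3=5+1=6
After step 13: R3 = 6.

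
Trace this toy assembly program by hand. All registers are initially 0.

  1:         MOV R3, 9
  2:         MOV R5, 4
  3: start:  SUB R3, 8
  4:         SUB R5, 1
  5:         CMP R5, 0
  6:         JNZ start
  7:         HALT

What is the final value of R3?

after MOV R3, 9: R3=9
after MOV R5, 4: R5=4
after SUB R3, 8: R3=9-8=1
after SUB R5, 1: R5=4-1=3
CMP R5, 0  (cmp 3,0)
JNZ start: taken
after SUB R3, 8: R3=1-8=-7
after SUB R5, 1: R5=3-1=2
CMP R5, 0  (cmp 2,0)
JNZ start: taken
after SUB R3, 8: R3=(-7)-8=-15
after SUB R5, 1: R5=2-1=1
CMP R5, 0  (cmp 1,0)
JNZ start: taken
after SUB R3, 8: R3=(-15)-8=-23
after SUB R5, 1: R5=1-1=0
CMP R5, 0  (cmp 0,0)
JNZ start: not taken
halt.

-23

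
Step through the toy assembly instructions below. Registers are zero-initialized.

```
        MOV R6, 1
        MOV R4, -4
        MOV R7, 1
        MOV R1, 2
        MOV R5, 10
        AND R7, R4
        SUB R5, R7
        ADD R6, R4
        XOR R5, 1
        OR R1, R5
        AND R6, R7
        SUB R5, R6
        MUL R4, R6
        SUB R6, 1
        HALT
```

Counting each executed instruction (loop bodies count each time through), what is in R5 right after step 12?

MOV R6, 1 → R6=1
MOV R4, -4 → R4=-4
MOV R7, 1 → R7=1
MOV R1, 2 → R1=2
MOV R5, 10 → R5=10
AND R7, R4 → R7=1&(-4)=0
SUB R5, R7 → R5=10-0=10
ADD R6, R4 → R6=1+(-4)=-3
XOR R5, 1 → R5=10^1=11
OR R1, R5 → R1=2|11=11
AND R6, R7 → R6=(-3)&0=0
SUB R5, R6 → R5=11-0=11
After step 12: R5 = 11.

11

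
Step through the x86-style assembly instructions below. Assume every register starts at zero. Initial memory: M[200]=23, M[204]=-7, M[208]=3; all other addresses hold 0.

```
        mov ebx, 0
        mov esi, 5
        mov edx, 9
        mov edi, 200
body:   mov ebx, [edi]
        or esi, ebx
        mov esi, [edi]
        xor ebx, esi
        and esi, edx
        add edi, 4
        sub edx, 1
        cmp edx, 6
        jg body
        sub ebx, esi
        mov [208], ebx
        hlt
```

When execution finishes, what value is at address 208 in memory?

ebx=0
esi=5
edx=9
edi=200
ebx=M[200]=23
esi=5|23=23
esi=M[200]=23
ebx=23^23=0
esi=23&9=1
edi=200+4=204
edx=9-1=8
cmp edx, 6  (cmp 8,6)
jg body: taken
ebx=M[204]=-7
esi=1|(-7)=-7
esi=M[204]=-7
ebx=(-7)^(-7)=0
esi=(-7)&8=8
edi=204+4=208
edx=8-1=7
cmp edx, 6  (cmp 7,6)
jg body: taken
ebx=M[208]=3
esi=8|3=11
esi=M[208]=3
ebx=3^3=0
esi=3&7=3
edi=208+4=212
edx=7-1=6
cmp edx, 6  (cmp 6,6)
jg body: not taken
ebx=0-3=-3
mov [208], ebx → M[208]=-3
halt.

-3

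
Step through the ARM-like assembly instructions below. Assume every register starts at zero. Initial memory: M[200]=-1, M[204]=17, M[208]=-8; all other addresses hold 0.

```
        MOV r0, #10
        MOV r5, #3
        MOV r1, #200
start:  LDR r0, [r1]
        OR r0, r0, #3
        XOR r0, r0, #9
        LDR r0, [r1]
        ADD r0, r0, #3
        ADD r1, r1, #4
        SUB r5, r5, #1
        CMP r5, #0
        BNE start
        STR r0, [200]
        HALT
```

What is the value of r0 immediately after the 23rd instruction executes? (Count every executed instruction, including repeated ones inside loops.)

r0=10
r5=3
r1=200
r0=M[200]=-1
r0=(-1)|3=-1
r0=(-1)^9=-10
r0=M[200]=-1
r0=(-1)+3=2
r1=200+4=204
r5=3-1=2
CMP r5, #0  (cmp 2,0)
BNE start: taken
r0=M[204]=17
r0=17|3=19
r0=19^9=26
r0=M[204]=17
r0=17+3=20
r1=204+4=208
r5=2-1=1
CMP r5, #0  (cmp 1,0)
BNE start: taken
r0=M[208]=-8
r0=(-8)|3=-5
After step 23: r0 = -5.

-5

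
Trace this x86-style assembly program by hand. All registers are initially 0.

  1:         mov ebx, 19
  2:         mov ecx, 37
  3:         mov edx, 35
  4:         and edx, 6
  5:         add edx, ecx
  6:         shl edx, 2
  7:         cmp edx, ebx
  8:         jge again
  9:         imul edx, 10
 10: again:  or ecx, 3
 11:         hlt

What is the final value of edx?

156

ebx=19
ecx=37
edx=35
edx=35&6=2
edx=2+37=39
edx=39<<2=156
cmp edx, ebx  (cmp 156,19)
jge again: taken
ecx=37|3=39
halt.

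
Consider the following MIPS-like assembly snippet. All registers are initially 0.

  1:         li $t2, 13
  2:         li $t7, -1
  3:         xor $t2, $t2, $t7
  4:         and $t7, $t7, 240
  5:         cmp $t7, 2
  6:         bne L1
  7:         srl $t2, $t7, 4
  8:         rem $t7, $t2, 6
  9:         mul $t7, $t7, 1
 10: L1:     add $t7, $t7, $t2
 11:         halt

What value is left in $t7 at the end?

226

$t2=13
$t7=-1
$t2=13^(-1)=-14
$t7=(-1)&240=240
cmp $t7, 2  (cmp 240,2)
bne L1: taken
$t7=240+(-14)=226
halt.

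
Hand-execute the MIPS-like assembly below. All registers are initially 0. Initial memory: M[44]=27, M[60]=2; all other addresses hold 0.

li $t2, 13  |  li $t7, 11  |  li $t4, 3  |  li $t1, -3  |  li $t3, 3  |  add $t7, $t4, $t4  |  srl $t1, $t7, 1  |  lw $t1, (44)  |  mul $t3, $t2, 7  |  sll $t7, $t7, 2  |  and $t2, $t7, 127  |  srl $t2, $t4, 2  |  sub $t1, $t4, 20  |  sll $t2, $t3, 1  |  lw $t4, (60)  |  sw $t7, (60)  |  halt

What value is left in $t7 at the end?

li $t2, 13 → $t2=13
li $t7, 11 → $t7=11
li $t4, 3 → $t4=3
li $t1, -3 → $t1=-3
li $t3, 3 → $t3=3
add $t7, $t4, $t4 → $t7=3+3=6
srl $t1, $t7, 1 → $t1=6>>1=3
lw $t1, (44) → $t1=M[44]=27
mul $t3, $t2, 7 → $t3=13*7=91
sll $t7, $t7, 2 → $t7=6<<2=24
and $t2, $t7, 127 → $t2=24&127=24
srl $t2, $t4, 2 → $t2=3>>2=0
sub $t1, $t4, 20 → $t1=3-20=-17
sll $t2, $t3, 1 → $t2=91<<1=182
lw $t4, (60) → $t4=M[60]=2
sw $t7, (60) → M[60]=24
halt.

24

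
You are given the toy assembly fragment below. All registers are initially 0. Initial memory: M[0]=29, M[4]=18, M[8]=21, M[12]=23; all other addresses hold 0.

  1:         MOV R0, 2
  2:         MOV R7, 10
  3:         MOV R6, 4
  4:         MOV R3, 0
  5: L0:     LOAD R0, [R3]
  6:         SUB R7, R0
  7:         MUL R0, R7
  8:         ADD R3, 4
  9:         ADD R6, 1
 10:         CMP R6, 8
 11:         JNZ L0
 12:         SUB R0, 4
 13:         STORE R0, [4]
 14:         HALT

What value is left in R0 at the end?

-1867

R0=2
R7=10
R6=4
R3=0
R0=M[0]=29
R7=10-29=-19
R0=29*(-19)=-551
R3=0+4=4
R6=4+1=5
CMP R6, 8  (cmp 5,8)
JNZ L0: taken
R0=M[4]=18
R7=(-19)-18=-37
R0=18*(-37)=-666
R3=4+4=8
R6=5+1=6
CMP R6, 8  (cmp 6,8)
JNZ L0: taken
R0=M[8]=21
R7=(-37)-21=-58
R0=21*(-58)=-1218
R3=8+4=12
R6=6+1=7
CMP R6, 8  (cmp 7,8)
JNZ L0: taken
R0=M[12]=23
R7=(-58)-23=-81
R0=23*(-81)=-1863
R3=12+4=16
R6=7+1=8
CMP R6, 8  (cmp 8,8)
JNZ L0: not taken
R0=(-1863)-4=-1867
STORE R0, [4] → M[4]=-1867
halt.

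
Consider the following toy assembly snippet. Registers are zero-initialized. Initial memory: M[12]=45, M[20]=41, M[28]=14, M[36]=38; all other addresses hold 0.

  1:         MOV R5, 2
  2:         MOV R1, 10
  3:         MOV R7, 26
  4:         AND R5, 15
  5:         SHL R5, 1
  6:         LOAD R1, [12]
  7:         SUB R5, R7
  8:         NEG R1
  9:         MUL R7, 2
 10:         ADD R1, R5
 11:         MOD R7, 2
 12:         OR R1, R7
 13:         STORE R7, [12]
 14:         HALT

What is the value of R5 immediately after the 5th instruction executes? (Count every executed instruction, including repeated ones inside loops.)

MOV R5, 2 → R5=2
MOV R1, 10 → R1=10
MOV R7, 26 → R7=26
AND R5, 15 → R5=2&15=2
SHL R5, 1 → R5=2<<1=4
After step 5: R5 = 4.

4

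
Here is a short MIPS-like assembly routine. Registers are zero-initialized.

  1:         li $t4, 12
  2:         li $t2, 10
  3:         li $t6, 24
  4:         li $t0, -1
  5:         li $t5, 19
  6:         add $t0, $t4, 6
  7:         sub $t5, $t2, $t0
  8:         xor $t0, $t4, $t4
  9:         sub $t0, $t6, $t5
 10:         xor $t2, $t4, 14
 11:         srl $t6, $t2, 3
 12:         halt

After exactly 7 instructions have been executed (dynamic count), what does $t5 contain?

after li $t4, 12: $t4=12
after li $t2, 10: $t2=10
after li $t6, 24: $t6=24
after li $t0, -1: $t0=-1
after li $t5, 19: $t5=19
after add $t0, $t4, 6: $t0=12+6=18
after sub $t5, $t2, $t0: $t5=10-18=-8
After step 7: $t5 = -8.

-8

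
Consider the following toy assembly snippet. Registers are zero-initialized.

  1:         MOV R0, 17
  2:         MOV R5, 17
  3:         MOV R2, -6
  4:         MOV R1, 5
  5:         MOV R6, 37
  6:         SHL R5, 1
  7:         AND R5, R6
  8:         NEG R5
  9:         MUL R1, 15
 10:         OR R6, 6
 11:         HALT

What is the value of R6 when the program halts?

MOV R0, 17 → R0=17
MOV R5, 17 → R5=17
MOV R2, -6 → R2=-6
MOV R1, 5 → R1=5
MOV R6, 37 → R6=37
SHL R5, 1 → R5=17<<1=34
AND R5, R6 → R5=34&37=32
NEG R5 → R5=-(32)=-32
MUL R1, 15 → R1=5*15=75
OR R6, 6 → R6=37|6=39
halt.

39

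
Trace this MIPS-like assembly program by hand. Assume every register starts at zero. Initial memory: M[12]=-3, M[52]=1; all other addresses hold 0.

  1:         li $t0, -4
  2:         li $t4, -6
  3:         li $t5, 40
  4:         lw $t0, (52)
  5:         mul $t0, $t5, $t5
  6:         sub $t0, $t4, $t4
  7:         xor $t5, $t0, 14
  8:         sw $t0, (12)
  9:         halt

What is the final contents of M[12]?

after li $t0, -4: $t0=-4
after li $t4, -6: $t4=-6
after li $t5, 40: $t5=40
after lw $t0, (52): $t0=M[52]=1
after mul $t0, $t5, $t5: $t0=40*40=1600
after sub $t0, $t4, $t4: $t0=(-6)-(-6)=0
after xor $t5, $t0, 14: $t5=0^14=14
sw $t0, (12) → M[12]=0
halt.

0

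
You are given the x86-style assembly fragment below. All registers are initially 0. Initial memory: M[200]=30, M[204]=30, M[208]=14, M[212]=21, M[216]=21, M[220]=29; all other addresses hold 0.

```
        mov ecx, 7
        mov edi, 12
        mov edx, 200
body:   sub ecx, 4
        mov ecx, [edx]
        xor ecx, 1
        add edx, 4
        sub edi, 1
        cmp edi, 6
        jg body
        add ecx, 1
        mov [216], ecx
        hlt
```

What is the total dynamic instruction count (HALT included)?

after mov ecx, 7: ecx=7
after mov edi, 12: edi=12
after mov edx, 200: edx=200
after sub ecx, 4: ecx=7-4=3
after mov ecx, [edx]: ecx=M[200]=30
after xor ecx, 1: ecx=30^1=31
after add edx, 4: edx=200+4=204
after sub edi, 1: edi=12-1=11
cmp edi, 6  (cmp 11,6)
jg body: taken
after sub ecx, 4: ecx=31-4=27
after mov ecx, [edx]: ecx=M[204]=30
after xor ecx, 1: ecx=30^1=31
after add edx, 4: edx=204+4=208
after sub edi, 1: edi=11-1=10
cmp edi, 6  (cmp 10,6)
jg body: taken
after sub ecx, 4: ecx=31-4=27
after mov ecx, [edx]: ecx=M[208]=14
after xor ecx, 1: ecx=14^1=15
after add edx, 4: edx=208+4=212
after sub edi, 1: edi=10-1=9
cmp edi, 6  (cmp 9,6)
jg body: taken
after sub ecx, 4: ecx=15-4=11
after mov ecx, [edx]: ecx=M[212]=21
after xor ecx, 1: ecx=21^1=20
after add edx, 4: edx=212+4=216
after sub edi, 1: edi=9-1=8
cmp edi, 6  (cmp 8,6)
jg body: taken
after sub ecx, 4: ecx=20-4=16
after mov ecx, [edx]: ecx=M[216]=21
after xor ecx, 1: ecx=21^1=20
after add edx, 4: edx=216+4=220
after sub edi, 1: edi=8-1=7
cmp edi, 6  (cmp 7,6)
jg body: taken
after sub ecx, 4: ecx=20-4=16
after mov ecx, [edx]: ecx=M[220]=29
after xor ecx, 1: ecx=29^1=28
after add edx, 4: edx=220+4=224
after sub edi, 1: edi=7-1=6
cmp edi, 6  (cmp 6,6)
jg body: not taken
after add ecx, 1: ecx=28+1=29
mov [216], ecx → M[216]=29
halt.
Total executed instructions: 48.

48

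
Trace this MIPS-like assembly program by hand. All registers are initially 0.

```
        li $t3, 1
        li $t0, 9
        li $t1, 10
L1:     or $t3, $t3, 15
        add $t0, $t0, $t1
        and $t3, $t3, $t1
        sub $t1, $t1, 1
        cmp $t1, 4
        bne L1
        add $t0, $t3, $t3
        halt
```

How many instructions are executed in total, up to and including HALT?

41

$t3=1
$t0=9
$t1=10
$t3=1|15=15
$t0=9+10=19
$t3=15&10=10
$t1=10-1=9
cmp $t1, 4  (cmp 9,4)
bne L1: taken
$t3=10|15=15
$t0=19+9=28
$t3=15&9=9
$t1=9-1=8
cmp $t1, 4  (cmp 8,4)
bne L1: taken
$t3=9|15=15
$t0=28+8=36
$t3=15&8=8
$t1=8-1=7
cmp $t1, 4  (cmp 7,4)
bne L1: taken
$t3=8|15=15
$t0=36+7=43
$t3=15&7=7
$t1=7-1=6
cmp $t1, 4  (cmp 6,4)
bne L1: taken
$t3=7|15=15
$t0=43+6=49
$t3=15&6=6
$t1=6-1=5
cmp $t1, 4  (cmp 5,4)
bne L1: taken
$t3=6|15=15
$t0=49+5=54
$t3=15&5=5
$t1=5-1=4
cmp $t1, 4  (cmp 4,4)
bne L1: not taken
$t0=5+5=10
halt.
Total executed instructions: 41.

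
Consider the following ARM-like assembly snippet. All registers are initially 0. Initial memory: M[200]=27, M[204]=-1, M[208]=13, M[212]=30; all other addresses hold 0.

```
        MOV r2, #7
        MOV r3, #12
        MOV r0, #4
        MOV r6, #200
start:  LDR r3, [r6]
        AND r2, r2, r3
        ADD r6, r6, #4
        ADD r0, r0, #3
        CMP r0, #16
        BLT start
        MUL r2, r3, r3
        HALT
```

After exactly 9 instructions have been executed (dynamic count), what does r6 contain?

r2=7
r3=12
r0=4
r6=200
r3=M[200]=27
r2=7&27=3
r6=200+4=204
r0=4+3=7
CMP r0, #16  (cmp 7,16)
After step 9: r6 = 204.

204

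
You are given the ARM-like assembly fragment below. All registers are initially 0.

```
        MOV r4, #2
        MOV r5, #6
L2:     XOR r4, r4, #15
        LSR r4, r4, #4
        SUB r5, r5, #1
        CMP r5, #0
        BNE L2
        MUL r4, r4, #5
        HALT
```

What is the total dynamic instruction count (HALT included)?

34

after MOV r4, #2: r4=2
after MOV r5, #6: r5=6
after XOR r4, r4, #15: r4=2^15=13
after LSR r4, r4, #4: r4=13>>4=0
after SUB r5, r5, #1: r5=6-1=5
CMP r5, #0  (cmp 5,0)
BNE L2: taken
after XOR r4, r4, #15: r4=0^15=15
after LSR r4, r4, #4: r4=15>>4=0
after SUB r5, r5, #1: r5=5-1=4
CMP r5, #0  (cmp 4,0)
BNE L2: taken
after XOR r4, r4, #15: r4=0^15=15
after LSR r4, r4, #4: r4=15>>4=0
after SUB r5, r5, #1: r5=4-1=3
CMP r5, #0  (cmp 3,0)
BNE L2: taken
after XOR r4, r4, #15: r4=0^15=15
after LSR r4, r4, #4: r4=15>>4=0
after SUB r5, r5, #1: r5=3-1=2
CMP r5, #0  (cmp 2,0)
BNE L2: taken
after XOR r4, r4, #15: r4=0^15=15
after LSR r4, r4, #4: r4=15>>4=0
after SUB r5, r5, #1: r5=2-1=1
CMP r5, #0  (cmp 1,0)
BNE L2: taken
after XOR r4, r4, #15: r4=0^15=15
after LSR r4, r4, #4: r4=15>>4=0
after SUB r5, r5, #1: r5=1-1=0
CMP r5, #0  (cmp 0,0)
BNE L2: not taken
after MUL r4, r4, #5: r4=0*5=0
halt.
Total executed instructions: 34.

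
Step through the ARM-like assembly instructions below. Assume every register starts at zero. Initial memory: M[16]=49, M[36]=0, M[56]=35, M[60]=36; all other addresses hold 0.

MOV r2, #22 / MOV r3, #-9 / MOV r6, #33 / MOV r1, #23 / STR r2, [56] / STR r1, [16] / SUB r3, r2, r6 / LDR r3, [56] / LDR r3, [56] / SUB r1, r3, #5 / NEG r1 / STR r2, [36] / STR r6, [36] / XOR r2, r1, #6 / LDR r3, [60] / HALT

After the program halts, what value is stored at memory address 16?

23

MOV r2, #22 → r2=22
MOV r3, #-9 → r3=-9
MOV r6, #33 → r6=33
MOV r1, #23 → r1=23
STR r2, [56] → M[56]=22
STR r1, [16] → M[16]=23
SUB r3, r2, r6 → r3=22-33=-11
LDR r3, [56] → r3=M[56]=22
LDR r3, [56] → r3=M[56]=22
SUB r1, r3, #5 → r1=22-5=17
NEG r1 → r1=-(17)=-17
STR r2, [36] → M[36]=22
STR r6, [36] → M[36]=33
XOR r2, r1, #6 → r2=(-17)^6=-23
LDR r3, [60] → r3=M[60]=36
halt.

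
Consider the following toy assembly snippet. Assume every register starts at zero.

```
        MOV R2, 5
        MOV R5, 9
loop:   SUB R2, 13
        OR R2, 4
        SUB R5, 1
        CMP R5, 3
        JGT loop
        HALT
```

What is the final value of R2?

after MOV R2, 5: R2=5
after MOV R5, 9: R5=9
after SUB R2, 13: R2=5-13=-8
after OR R2, 4: R2=(-8)|4=-4
after SUB R5, 1: R5=9-1=8
CMP R5, 3  (cmp 8,3)
JGT loop: taken
after SUB R2, 13: R2=(-4)-13=-17
after OR R2, 4: R2=(-17)|4=-17
after SUB R5, 1: R5=8-1=7
CMP R5, 3  (cmp 7,3)
JGT loop: taken
after SUB R2, 13: R2=(-17)-13=-30
after OR R2, 4: R2=(-30)|4=-26
after SUB R5, 1: R5=7-1=6
CMP R5, 3  (cmp 6,3)
JGT loop: taken
after SUB R2, 13: R2=(-26)-13=-39
after OR R2, 4: R2=(-39)|4=-35
after SUB R5, 1: R5=6-1=5
CMP R5, 3  (cmp 5,3)
JGT loop: taken
after SUB R2, 13: R2=(-35)-13=-48
after OR R2, 4: R2=(-48)|4=-44
after SUB R5, 1: R5=5-1=4
CMP R5, 3  (cmp 4,3)
JGT loop: taken
after SUB R2, 13: R2=(-44)-13=-57
after OR R2, 4: R2=(-57)|4=-57
after SUB R5, 1: R5=4-1=3
CMP R5, 3  (cmp 3,3)
JGT loop: not taken
halt.

-57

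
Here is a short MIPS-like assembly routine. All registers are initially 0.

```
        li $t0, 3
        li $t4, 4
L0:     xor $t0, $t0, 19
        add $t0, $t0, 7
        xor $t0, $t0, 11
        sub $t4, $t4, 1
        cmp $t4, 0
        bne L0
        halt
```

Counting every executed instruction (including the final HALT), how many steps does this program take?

li $t0, 3 → $t0=3
li $t4, 4 → $t4=4
xor $t0, $t0, 19 → $t0=3^19=16
add $t0, $t0, 7 → $t0=16+7=23
xor $t0, $t0, 11 → $t0=23^11=28
sub $t4, $t4, 1 → $t4=4-1=3
cmp $t4, 0  (cmp 3,0)
bne L0: taken
xor $t0, $t0, 19 → $t0=28^19=15
add $t0, $t0, 7 → $t0=15+7=22
xor $t0, $t0, 11 → $t0=22^11=29
sub $t4, $t4, 1 → $t4=3-1=2
cmp $t4, 0  (cmp 2,0)
bne L0: taken
xor $t0, $t0, 19 → $t0=29^19=14
add $t0, $t0, 7 → $t0=14+7=21
xor $t0, $t0, 11 → $t0=21^11=30
sub $t4, $t4, 1 → $t4=2-1=1
cmp $t4, 0  (cmp 1,0)
bne L0: taken
xor $t0, $t0, 19 → $t0=30^19=13
add $t0, $t0, 7 → $t0=13+7=20
xor $t0, $t0, 11 → $t0=20^11=31
sub $t4, $t4, 1 → $t4=1-1=0
cmp $t4, 0  (cmp 0,0)
bne L0: not taken
halt.
Total executed instructions: 27.

27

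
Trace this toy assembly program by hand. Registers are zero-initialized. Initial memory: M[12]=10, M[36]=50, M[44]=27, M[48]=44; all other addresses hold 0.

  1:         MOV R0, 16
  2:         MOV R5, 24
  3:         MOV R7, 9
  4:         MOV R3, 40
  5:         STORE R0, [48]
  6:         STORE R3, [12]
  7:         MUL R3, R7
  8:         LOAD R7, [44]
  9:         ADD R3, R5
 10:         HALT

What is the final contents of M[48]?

16

R0=16
R5=24
R7=9
R3=40
STORE R0, [48] → M[48]=16
STORE R3, [12] → M[12]=40
R3=40*9=360
R7=M[44]=27
R3=360+24=384
halt.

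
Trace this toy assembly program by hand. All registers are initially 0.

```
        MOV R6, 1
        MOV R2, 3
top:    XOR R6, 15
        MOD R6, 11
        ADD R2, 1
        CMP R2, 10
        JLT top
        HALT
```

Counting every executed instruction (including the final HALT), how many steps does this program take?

R6=1
R2=3
R6=1^15=14
R6=14%11=3
R2=3+1=4
CMP R2, 10  (cmp 4,10)
JLT top: taken
R6=3^15=12
R6=12%11=1
R2=4+1=5
CMP R2, 10  (cmp 5,10)
JLT top: taken
R6=1^15=14
R6=14%11=3
R2=5+1=6
CMP R2, 10  (cmp 6,10)
JLT top: taken
R6=3^15=12
R6=12%11=1
R2=6+1=7
CMP R2, 10  (cmp 7,10)
JLT top: taken
R6=1^15=14
R6=14%11=3
R2=7+1=8
CMP R2, 10  (cmp 8,10)
JLT top: taken
R6=3^15=12
R6=12%11=1
R2=8+1=9
CMP R2, 10  (cmp 9,10)
JLT top: taken
R6=1^15=14
R6=14%11=3
R2=9+1=10
CMP R2, 10  (cmp 10,10)
JLT top: not taken
halt.
Total executed instructions: 38.

38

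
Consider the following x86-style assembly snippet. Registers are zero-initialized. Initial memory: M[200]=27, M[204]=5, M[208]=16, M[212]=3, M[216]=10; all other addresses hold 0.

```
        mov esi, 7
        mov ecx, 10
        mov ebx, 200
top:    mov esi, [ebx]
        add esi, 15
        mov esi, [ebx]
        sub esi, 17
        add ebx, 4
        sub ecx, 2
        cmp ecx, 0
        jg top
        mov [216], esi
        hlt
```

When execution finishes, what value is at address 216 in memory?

-7

esi=7
ecx=10
ebx=200
esi=M[200]=27
esi=27+15=42
esi=M[200]=27
esi=27-17=10
ebx=200+4=204
ecx=10-2=8
cmp ecx, 0  (cmp 8,0)
jg top: taken
esi=M[204]=5
esi=5+15=20
esi=M[204]=5
esi=5-17=-12
ebx=204+4=208
ecx=8-2=6
cmp ecx, 0  (cmp 6,0)
jg top: taken
esi=M[208]=16
esi=16+15=31
esi=M[208]=16
esi=16-17=-1
ebx=208+4=212
ecx=6-2=4
cmp ecx, 0  (cmp 4,0)
jg top: taken
esi=M[212]=3
esi=3+15=18
esi=M[212]=3
esi=3-17=-14
ebx=212+4=216
ecx=4-2=2
cmp ecx, 0  (cmp 2,0)
jg top: taken
esi=M[216]=10
esi=10+15=25
esi=M[216]=10
esi=10-17=-7
ebx=216+4=220
ecx=2-2=0
cmp ecx, 0  (cmp 0,0)
jg top: not taken
mov [216], esi → M[216]=-7
halt.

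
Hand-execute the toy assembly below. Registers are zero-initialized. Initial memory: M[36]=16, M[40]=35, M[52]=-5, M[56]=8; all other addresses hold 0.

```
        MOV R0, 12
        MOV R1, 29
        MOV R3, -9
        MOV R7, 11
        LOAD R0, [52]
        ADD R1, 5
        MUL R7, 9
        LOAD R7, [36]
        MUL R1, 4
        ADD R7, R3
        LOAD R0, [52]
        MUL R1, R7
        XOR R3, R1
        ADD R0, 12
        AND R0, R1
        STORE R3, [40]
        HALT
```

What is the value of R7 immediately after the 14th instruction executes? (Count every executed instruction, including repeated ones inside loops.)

MOV R0, 12 → R0=12
MOV R1, 29 → R1=29
MOV R3, -9 → R3=-9
MOV R7, 11 → R7=11
LOAD R0, [52] → R0=M[52]=-5
ADD R1, 5 → R1=29+5=34
MUL R7, 9 → R7=11*9=99
LOAD R7, [36] → R7=M[36]=16
MUL R1, 4 → R1=34*4=136
ADD R7, R3 → R7=16+(-9)=7
LOAD R0, [52] → R0=M[52]=-5
MUL R1, R7 → R1=136*7=952
XOR R3, R1 → R3=(-9)^952=-945
ADD R0, 12 → R0=(-5)+12=7
After step 14: R7 = 7.

7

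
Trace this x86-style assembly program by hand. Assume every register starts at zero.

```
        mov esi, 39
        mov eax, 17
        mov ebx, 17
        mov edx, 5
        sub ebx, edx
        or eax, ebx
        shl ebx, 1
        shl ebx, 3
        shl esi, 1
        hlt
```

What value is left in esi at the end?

78

esi=39
eax=17
ebx=17
edx=5
ebx=17-5=12
eax=17|12=29
ebx=12<<1=24
ebx=24<<3=192
esi=39<<1=78
halt.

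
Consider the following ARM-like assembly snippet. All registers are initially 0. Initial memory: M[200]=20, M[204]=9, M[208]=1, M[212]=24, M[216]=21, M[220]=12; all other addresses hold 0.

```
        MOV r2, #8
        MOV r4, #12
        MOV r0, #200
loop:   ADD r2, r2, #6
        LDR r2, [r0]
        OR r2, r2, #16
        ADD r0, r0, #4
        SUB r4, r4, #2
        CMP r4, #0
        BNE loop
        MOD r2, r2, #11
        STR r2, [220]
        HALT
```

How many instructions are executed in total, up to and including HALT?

after MOV r2, #8: r2=8
after MOV r4, #12: r4=12
after MOV r0, #200: r0=200
after ADD r2, r2, #6: r2=8+6=14
after LDR r2, [r0]: r2=M[200]=20
after OR r2, r2, #16: r2=20|16=20
after ADD r0, r0, #4: r0=200+4=204
after SUB r4, r4, #2: r4=12-2=10
CMP r4, #0  (cmp 10,0)
BNE loop: taken
after ADD r2, r2, #6: r2=20+6=26
after LDR r2, [r0]: r2=M[204]=9
after OR r2, r2, #16: r2=9|16=25
after ADD r0, r0, #4: r0=204+4=208
after SUB r4, r4, #2: r4=10-2=8
CMP r4, #0  (cmp 8,0)
BNE loop: taken
after ADD r2, r2, #6: r2=25+6=31
after LDR r2, [r0]: r2=M[208]=1
after OR r2, r2, #16: r2=1|16=17
after ADD r0, r0, #4: r0=208+4=212
after SUB r4, r4, #2: r4=8-2=6
CMP r4, #0  (cmp 6,0)
BNE loop: taken
after ADD r2, r2, #6: r2=17+6=23
after LDR r2, [r0]: r2=M[212]=24
after OR r2, r2, #16: r2=24|16=24
after ADD r0, r0, #4: r0=212+4=216
after SUB r4, r4, #2: r4=6-2=4
CMP r4, #0  (cmp 4,0)
BNE loop: taken
after ADD r2, r2, #6: r2=24+6=30
after LDR r2, [r0]: r2=M[216]=21
after OR r2, r2, #16: r2=21|16=21
after ADD r0, r0, #4: r0=216+4=220
after SUB r4, r4, #2: r4=4-2=2
CMP r4, #0  (cmp 2,0)
BNE loop: taken
after ADD r2, r2, #6: r2=21+6=27
after LDR r2, [r0]: r2=M[220]=12
after OR r2, r2, #16: r2=12|16=28
after ADD r0, r0, #4: r0=220+4=224
after SUB r4, r4, #2: r4=2-2=0
CMP r4, #0  (cmp 0,0)
BNE loop: not taken
after MOD r2, r2, #11: r2=28%11=6
STR r2, [220] → M[220]=6
halt.
Total executed instructions: 48.

48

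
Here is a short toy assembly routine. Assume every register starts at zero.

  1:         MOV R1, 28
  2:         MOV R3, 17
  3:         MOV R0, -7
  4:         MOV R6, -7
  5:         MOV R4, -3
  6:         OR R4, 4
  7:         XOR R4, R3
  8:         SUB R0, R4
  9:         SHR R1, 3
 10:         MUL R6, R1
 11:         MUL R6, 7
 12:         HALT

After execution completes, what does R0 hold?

R1=28
R3=17
R0=-7
R6=-7
R4=-3
R4=(-3)|4=-3
R4=(-3)^17=-20
R0=(-7)-(-20)=13
R1=28>>3=3
R6=(-7)*3=-21
R6=(-21)*7=-147
halt.

13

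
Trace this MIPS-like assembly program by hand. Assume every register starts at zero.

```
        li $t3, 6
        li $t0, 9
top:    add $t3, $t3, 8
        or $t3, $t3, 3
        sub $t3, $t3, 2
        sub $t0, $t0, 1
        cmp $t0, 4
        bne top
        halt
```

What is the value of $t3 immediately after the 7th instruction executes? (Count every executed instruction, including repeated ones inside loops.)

13

li $t3, 6 → $t3=6
li $t0, 9 → $t0=9
add $t3, $t3, 8 → $t3=6+8=14
or $t3, $t3, 3 → $t3=14|3=15
sub $t3, $t3, 2 → $t3=15-2=13
sub $t0, $t0, 1 → $t0=9-1=8
cmp $t0, 4  (cmp 8,4)
After step 7: $t3 = 13.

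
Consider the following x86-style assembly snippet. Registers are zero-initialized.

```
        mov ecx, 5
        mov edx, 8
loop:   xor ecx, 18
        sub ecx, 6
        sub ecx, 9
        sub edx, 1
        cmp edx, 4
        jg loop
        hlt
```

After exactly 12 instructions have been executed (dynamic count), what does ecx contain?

mov ecx, 5 → ecx=5
mov edx, 8 → edx=8
xor ecx, 18 → ecx=5^18=23
sub ecx, 6 → ecx=23-6=17
sub ecx, 9 → ecx=17-9=8
sub edx, 1 → edx=8-1=7
cmp edx, 4  (cmp 7,4)
jg loop: taken
xor ecx, 18 → ecx=8^18=26
sub ecx, 6 → ecx=26-6=20
sub ecx, 9 → ecx=20-9=11
sub edx, 1 → edx=7-1=6
After step 12: ecx = 11.

11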